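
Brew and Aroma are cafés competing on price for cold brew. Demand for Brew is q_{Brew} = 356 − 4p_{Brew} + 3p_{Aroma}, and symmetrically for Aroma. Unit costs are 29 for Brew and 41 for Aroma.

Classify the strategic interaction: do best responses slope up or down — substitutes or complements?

Brew's profit: π = (p_{Brew} − 29)(356 − 4p_{Brew} + 3p_{Aroma}).
∂π/∂p_{Brew} = 472 − 8p_{Brew} + 3p_{Aroma} = 0 ⇒ p_{Brew} = 59 + 0.375p_{Aroma}.
The best-response slope dp_{Brew}/dp_{Aroma} = 0.375 > 0: the reaction function is upward-sloping, so the choices are strategic complements.

strategic complements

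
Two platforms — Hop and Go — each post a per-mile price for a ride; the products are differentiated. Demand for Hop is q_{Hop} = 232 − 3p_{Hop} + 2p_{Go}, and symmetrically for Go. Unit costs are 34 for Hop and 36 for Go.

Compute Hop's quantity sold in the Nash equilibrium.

Hop's profit: π = (p_{Hop} − 34)(232 − 3p_{Hop} + 2p_{Go}).
∂π/∂p_{Hop} = 334 − 6p_{Hop} + 2p_{Go} = 0 ⇒ p_{Hop} = 167/3 + (1/3)p_{Go}.
Similarly p_{Go} = 170/3 + (1/3)p_{Hop}.
Substituting the second reaction function into the first: p_{Hop} = 167/3 + (1/3)(170/3 + (1/3)p_{Hop}), which gives (8/9)p_{Hop} = 671/9 ⇒ p_{Hop} = 83.875.
Then p_{Go} = 170/3 + (1/3)·83.875 = 84.625.
q_{Hop} = 232 − 3·83.875 + 2·84.625 = 149.625.

149.625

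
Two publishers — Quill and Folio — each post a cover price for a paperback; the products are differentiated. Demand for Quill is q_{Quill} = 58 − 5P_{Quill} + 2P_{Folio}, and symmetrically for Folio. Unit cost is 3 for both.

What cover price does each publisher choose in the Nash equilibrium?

9.125

Quill's profit: π = (P_{Quill} − 3)(58 − 5P_{Quill} + 2P_{Folio}).
∂π/∂P_{Quill} = 73 − 10P_{Quill} + 2P_{Folio} = 0 ⇒ P_{Quill} = 7.3 + 0.2P_{Folio}.
Setting P_{Quill} = P_{Folio} in the reaction function: P_{Quill} = 7.3 + 0.2P_{Quill}, so P_{Quill} = 7.3 / 0.8 = 9.125.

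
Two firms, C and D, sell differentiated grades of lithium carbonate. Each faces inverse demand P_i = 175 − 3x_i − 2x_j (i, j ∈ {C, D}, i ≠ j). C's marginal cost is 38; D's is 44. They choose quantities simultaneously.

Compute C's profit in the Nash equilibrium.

918.75

Firm C's profit: π = x_C(175 − 3x_C − 2x_D) − 38x_C.
∂π/∂x_C = 137 − 6x_C − 2x_D = 0 ⇒ x_C = 137/6 − (1/3)x_D.
Similarly x_D = 131/6 − (1/3)x_C.
Substituting the second reaction function into the first: x_C = 137/6 − (1/3)(131/6 − (1/3)x_C), which gives (8/9)x_C = 140/9 ⇒ x_C = 17.5.
Then x_D = 131/6 − (1/3)·17.5 = 16.
P_C = 175 − 3·17.5 − 2·16 = 90.5.
Profit = (90.5 − 38)·17.5 = 918.75.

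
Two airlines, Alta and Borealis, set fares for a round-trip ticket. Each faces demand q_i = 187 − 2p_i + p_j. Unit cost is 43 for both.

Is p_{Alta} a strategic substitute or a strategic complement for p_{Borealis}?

Alta's profit: π = (p_{Alta} − 43)(187 − 2p_{Alta} + p_{Borealis}).
∂π/∂p_{Alta} = 273 − 4p_{Alta} + p_{Borealis} = 0 ⇒ p_{Alta} = 68.25 + 0.25p_{Borealis}.
The best-response slope dp_{Alta}/dp_{Borealis} = 0.25 > 0: the reaction function is upward-sloping, so the choices are strategic complements.

strategic complements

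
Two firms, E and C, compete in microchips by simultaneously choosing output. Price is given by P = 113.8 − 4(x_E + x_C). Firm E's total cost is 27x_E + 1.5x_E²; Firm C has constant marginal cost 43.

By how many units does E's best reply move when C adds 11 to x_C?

-4

Firm E's profit: π = x_E(113.8 − 4(x_E + x_C)) − 27x_E − 1.5x_E².
∂π/∂x_E = 86.8 − 11x_E − 4x_C = 0, so x_E = 434/55 − (4/11)x_C.
The reaction-function slope is −4/11, so an 11-unit rise in x_C moves x_E by −4/11 × 11 = −4. E's best response falls — the actions are strategic substitutes.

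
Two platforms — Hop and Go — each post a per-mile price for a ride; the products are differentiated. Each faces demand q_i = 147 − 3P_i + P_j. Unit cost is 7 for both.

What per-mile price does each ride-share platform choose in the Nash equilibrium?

33.6

Hop's profit: π = (P_{Hop} − 7)(147 − 3P_{Hop} + P_{Go}).
∂π/∂P_{Hop} = 168 − 6P_{Hop} + P_{Go} = 0 ⇒ P_{Hop} = 28 + (1/6)P_{Go}.
Setting P_{Hop} = P_{Go} in the reaction function: P_{Hop} = 28 + (1/6)P_{Hop}, so P_{Hop} = 28 / (5/6) = 33.6.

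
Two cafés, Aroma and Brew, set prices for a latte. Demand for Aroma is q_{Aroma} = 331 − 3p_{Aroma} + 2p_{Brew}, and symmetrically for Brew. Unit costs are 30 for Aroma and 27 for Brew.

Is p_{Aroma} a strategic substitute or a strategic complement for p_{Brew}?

strategic complements

Aroma's profit: π = (p_{Aroma} − 30)(331 − 3p_{Aroma} + 2p_{Brew}).
∂π/∂p_{Aroma} = 421 − 6p_{Aroma} + 2p_{Brew} = 0 ⇒ p_{Aroma} = 421/6 + (1/3)p_{Brew}.
The best-response slope dp_{Aroma}/dp_{Brew} = 1/3 > 0: the reaction function is upward-sloping, so the choices are strategic complements.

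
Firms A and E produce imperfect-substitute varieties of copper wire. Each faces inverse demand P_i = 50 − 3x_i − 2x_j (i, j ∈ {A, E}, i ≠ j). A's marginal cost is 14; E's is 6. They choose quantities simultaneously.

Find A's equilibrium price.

26

Firm A's profit: π = x_A(50 − 3x_A − 2x_E) − 14x_A.
∂π/∂x_A = 36 − 6x_A − 2x_E = 0 ⇒ x_A = 6 − (1/3)x_E.
Similarly x_E = 22/3 − (1/3)x_A.
Solving the two reaction functions simultaneously: (1 − (−1/3)(−1/3))x_A = 6 − (1/3)·(22/3), so (8/9)x_A = 32/9 and x_A = 4.
Then x_E = 22/3 − (1/3)·4 = 6.
P_A = 50 − 3·4 − 2·6 = 26.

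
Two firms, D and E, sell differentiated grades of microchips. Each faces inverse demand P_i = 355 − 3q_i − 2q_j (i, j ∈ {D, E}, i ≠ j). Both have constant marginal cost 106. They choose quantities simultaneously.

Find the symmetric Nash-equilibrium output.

Firm D's profit: π = q_D(355 − 3q_D − 2q_E) − 106q_D.
∂π/∂q_D = 249 − 6q_D − 2q_E = 0 ⇒ q_D = 41.5 − (1/3)q_E.
The game is symmetric, so in equilibrium q_E = q_D: the reaction function gives (4/3)q_D = 41.5, hence q_D = 31.125.

31.125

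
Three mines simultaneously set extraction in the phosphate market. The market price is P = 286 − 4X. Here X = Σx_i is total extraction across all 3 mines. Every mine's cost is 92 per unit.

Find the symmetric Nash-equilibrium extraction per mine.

12.125

A representative mine's profit is π_i = x_i(286 − 4X) − 92x_i, with X = x_i + Σ_{j≠i} x_j.
First-order condition: 194 − 8x_i − 4Σ_{j≠i} x_j = 0.
Imposing symmetry (x_j = x for all j) turns Σ_{j≠i} x_j into 2x, so 194 = 16x and x = 12.125.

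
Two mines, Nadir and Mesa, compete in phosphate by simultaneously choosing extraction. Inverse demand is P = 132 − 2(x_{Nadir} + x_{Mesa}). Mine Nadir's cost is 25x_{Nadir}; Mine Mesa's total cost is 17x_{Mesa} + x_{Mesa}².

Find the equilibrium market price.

Mine Nadir's profit: π = x_{Nadir}(132 − 2(x_{Nadir} + x_{Mesa})) − 25x_{Nadir}.
∂π/∂x_{Nadir} = 107 − 4x_{Nadir} − 2x_{Mesa} = 0, so x_{Nadir} = 26.75 − 0.5x_{Mesa}.
For Mesa: ∂π/∂x_{Mesa} = 115 − 6x_{Mesa} − 2x_{Nadir} = 0 ⇒ x_{Mesa} = 115/6 − (1/3)x_{Nadir}.
Substituting the second reaction function into the first: x_{Nadir} = 26.75 − 0.5(115/6 − (1/3)x_{Nadir}), which gives (5/6)x_{Nadir} = 103/6 ⇒ x_{Nadir} = 20.6.
Then x_{Mesa} = 115/6 − (1/3)·20.6 = 12.3.
Equilibrium price: P = 132 − 2·32.9 = 66.2.

66.2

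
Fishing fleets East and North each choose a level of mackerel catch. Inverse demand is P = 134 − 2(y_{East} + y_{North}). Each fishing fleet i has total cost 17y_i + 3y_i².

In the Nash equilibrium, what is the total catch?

Fishing fleet East's profit: π = y_{East}(134 − 2(y_{East} + y_{North})) − 17y_{East} − 3y_{East}².
∂π/∂y_{East} = 117 − 10y_{East} − 2y_{North} = 0, so y_{East} = 11.7 − 0.2y_{North}.
Setting y_{East} = y_{North} in the reaction function: y_{East} = 11.7 − 0.2y_{East}, so y_{East} = 11.7 / 1.2 = 9.75.
Total catch: 9.75 + 9.75 = 19.5.

19.5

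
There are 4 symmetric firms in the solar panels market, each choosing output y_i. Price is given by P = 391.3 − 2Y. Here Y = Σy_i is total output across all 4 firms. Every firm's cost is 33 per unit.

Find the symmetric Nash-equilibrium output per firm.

A representative firm's profit is π_i = y_i(391.3 − 2Y) − 33y_i, with Y = y_i + Σ_{j≠i} y_j.
First-order condition: 358.3 − 4y_i − 2Σ_{j≠i} y_j = 0.
Imposing symmetry (y_j = y for all j) turns Σ_{j≠i} y_j into 3y, so 358.3 = 10y and y = 35.83.

35.83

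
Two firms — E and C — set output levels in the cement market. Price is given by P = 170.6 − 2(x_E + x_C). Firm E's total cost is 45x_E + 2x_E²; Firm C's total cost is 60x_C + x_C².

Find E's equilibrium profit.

Firm E's profit: π = x_E(170.6 − 2(x_E + x_C)) − 45x_E − 2x_E².
∂π/∂x_E = 125.6 − 8x_E − 2x_C = 0, so x_E = 15.7 − 0.25x_C.
For C: ∂π/∂x_C = 110.6 − 6x_C − 2x_E = 0 ⇒ x_C = 553/30 − (1/3)x_E.
Solving the two reaction functions simultaneously: (1 − (−0.25)(−1/3))x_E = 15.7 − 0.25·(553/30), so (11/12)x_E = 1331/120 and x_E = 12.1.
Then x_C = 553/30 − (1/3)·12.1 = 14.4.
Price P = 170.6 − 2·26.5 = 117.6.
E's profit: (117.6 − 45)·12.1 − 2(12.1)² = 585.64.

585.64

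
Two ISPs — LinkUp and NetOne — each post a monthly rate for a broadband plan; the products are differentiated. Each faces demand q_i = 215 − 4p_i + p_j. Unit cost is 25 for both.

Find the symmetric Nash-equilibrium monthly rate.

LinkUp's profit: π = (p_{LinkUp} − 25)(215 − 4p_{LinkUp} + p_{NetOne}).
∂π/∂p_{LinkUp} = 315 − 8p_{LinkUp} + p_{NetOne} = 0 ⇒ p_{LinkUp} = 39.375 + 0.125p_{NetOne}.
Setting p_{LinkUp} = p_{NetOne} in the reaction function: p_{LinkUp} = 39.375 + 0.125p_{LinkUp}, so p_{LinkUp} = 39.375 / 0.875 = 45.

45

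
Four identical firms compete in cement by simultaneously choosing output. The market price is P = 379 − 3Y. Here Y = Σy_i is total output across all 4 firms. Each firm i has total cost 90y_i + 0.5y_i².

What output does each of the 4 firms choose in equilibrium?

18.0625

A representative firm's profit is π_i = y_i(379 − 3Y) − 90y_i − 0.5y_i², with Y = y_i + Σ_{j≠i} y_j.
First-order condition: 289 − 7y_i − 3Σ_{j≠i} y_j = 0.
In a symmetric equilibrium every firm chooses the same y, so Σ_{j≠i} y_j = 3y. The condition becomes 289 − 16y = 0, giving y = 289/16 = 18.0625.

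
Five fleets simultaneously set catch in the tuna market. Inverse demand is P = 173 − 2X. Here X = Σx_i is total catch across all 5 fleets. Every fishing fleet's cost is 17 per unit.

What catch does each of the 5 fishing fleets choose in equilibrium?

13

A representative fishing fleet's profit is π_i = x_i(173 − 2X) − 17x_i, with X = x_i + Σ_{j≠i} x_j.
First-order condition: 156 − 4x_i − 2Σ_{j≠i} x_j = 0.
Imposing symmetry (x_j = x for all j) turns Σ_{j≠i} x_j into 4x, so 156 = 12x and x = 13.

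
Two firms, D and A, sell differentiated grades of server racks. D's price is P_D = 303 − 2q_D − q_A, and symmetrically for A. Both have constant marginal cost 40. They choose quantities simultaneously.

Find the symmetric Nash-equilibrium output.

Firm D's profit: π = q_D(303 − 2q_D − q_A) − 40q_D.
∂π/∂q_D = 263 − 4q_D − q_A = 0 ⇒ q_D = 65.75 − 0.25q_A.
Setting q_D = q_A in the reaction function: q_D = 65.75 − 0.25q_D, so q_D = 65.75 / 1.25 = 52.6.

52.6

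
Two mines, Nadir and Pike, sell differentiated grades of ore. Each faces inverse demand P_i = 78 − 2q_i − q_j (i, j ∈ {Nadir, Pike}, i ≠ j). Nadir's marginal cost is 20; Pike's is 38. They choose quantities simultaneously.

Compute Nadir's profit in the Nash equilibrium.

327.68

Mine Nadir's profit: π = q_{Nadir}(78 − 2q_{Nadir} − q_{Pike}) − 20q_{Nadir}.
∂π/∂q_{Nadir} = 58 − 4q_{Nadir} − q_{Pike} = 0 ⇒ q_{Nadir} = 14.5 − 0.25q_{Pike}.
Similarly q_{Pike} = 10 − 0.25q_{Nadir}.
Solving the two reaction functions simultaneously: (1 − (−0.25)(−0.25))q_{Nadir} = 14.5 − 0.25·10, so 0.9375q_{Nadir} = 12 and q_{Nadir} = 12.8.
Then q_{Pike} = 10 − 0.25·12.8 = 6.8.
P_{Nadir} = 78 − 2·12.8 − 6.8 = 45.6.
Profit = (45.6 − 20)·12.8 = 327.68.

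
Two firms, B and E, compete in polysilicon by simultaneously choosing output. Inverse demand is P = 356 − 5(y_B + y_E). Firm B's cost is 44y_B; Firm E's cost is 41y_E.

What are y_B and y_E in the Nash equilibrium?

Firm B's profit: π = y_B(356 − 5(y_B + y_E)) − 44y_B.
∂π/∂y_B = 312 − 10y_B − 5y_E = 0, so y_B = 31.2 − 0.5y_E.
By the same steps for E: y_E = 31.5 − 0.5y_B.
Plugging y_E into B's best response: y_B = 31.2 − 0.5(31.5 − 0.5y_B) ⇒ 0.75y_B = 15.45, so y_B = 20.6.
Then y_E = 31.5 − 0.5·20.6 = 21.2.

20.6, 21.2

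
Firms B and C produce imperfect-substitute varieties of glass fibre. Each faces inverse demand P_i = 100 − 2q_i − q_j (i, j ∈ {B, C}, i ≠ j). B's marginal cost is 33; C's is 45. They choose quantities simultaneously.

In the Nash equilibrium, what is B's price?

61.4

Firm B's profit: π = q_B(100 − 2q_B − q_C) − 33q_B.
∂π/∂q_B = 67 − 4q_B − q_C = 0 ⇒ q_B = 16.75 − 0.25q_C.
Similarly q_C = 13.75 − 0.25q_B.
Solving the two reaction functions simultaneously: (1 − (−0.25)(−0.25))q_B = 16.75 − 0.25·13.75, so 0.9375q_B = 13.3125 and q_B = 14.2.
Then q_C = 13.75 − 0.25·14.2 = 10.2.
P_B = 100 − 2·14.2 − 10.2 = 61.4.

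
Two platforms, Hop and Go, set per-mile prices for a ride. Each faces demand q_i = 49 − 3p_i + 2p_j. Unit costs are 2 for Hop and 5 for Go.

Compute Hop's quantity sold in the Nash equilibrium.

Hop's profit: π = (p_{Hop} − 2)(49 − 3p_{Hop} + 2p_{Go}).
∂π/∂p_{Hop} = 55 − 6p_{Hop} + 2p_{Go} = 0 ⇒ p_{Hop} = 55/6 + (1/3)p_{Go}.
Similarly p_{Go} = 32/3 + (1/3)p_{Hop}.
Plugging p_{Go} into Hop's best response: p_{Hop} = 55/6 + (1/3)(32/3 + (1/3)p_{Hop}) ⇒ (8/9)p_{Hop} = 229/18, so p_{Hop} = 14.3125.
Then p_{Go} = 32/3 + (1/3)·14.3125 = 15.4375.
q_{Hop} = 49 − 3·14.3125 + 2·15.4375 = 36.9375.

36.9375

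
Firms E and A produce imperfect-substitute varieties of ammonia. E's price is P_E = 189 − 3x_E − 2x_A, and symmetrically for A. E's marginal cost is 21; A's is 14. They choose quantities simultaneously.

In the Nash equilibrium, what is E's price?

Firm E's profit: π = x_E(189 − 3x_E − 2x_A) − 21x_E.
∂π/∂x_E = 168 − 6x_E − 2x_A = 0 ⇒ x_E = 28 − (1/3)x_A.
Similarly x_A = 175/6 − (1/3)x_E.
Plugging x_A into E's best response: x_E = 28 − (1/3)(175/6 − (1/3)x_E) ⇒ (8/9)x_E = 329/18, so x_E = 20.5625.
Then x_A = 175/6 − (1/3)·20.5625 = 22.3125.
P_E = 189 − 3·20.5625 − 2·22.3125 = 82.6875.

82.6875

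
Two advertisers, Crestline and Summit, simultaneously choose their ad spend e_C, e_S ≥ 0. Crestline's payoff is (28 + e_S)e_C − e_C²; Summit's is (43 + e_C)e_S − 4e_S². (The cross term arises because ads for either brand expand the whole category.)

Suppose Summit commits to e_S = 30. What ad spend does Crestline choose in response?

29

Expanding Crestline's payoff: 28e_C + e_Se_C − e_C².
∂π/∂e_C = 28 + e_S − 2e_C = 0, so e_C = 14 + 0.5e_S.
At e_S = 30: e_C = 14 + 0.5·30 = 29.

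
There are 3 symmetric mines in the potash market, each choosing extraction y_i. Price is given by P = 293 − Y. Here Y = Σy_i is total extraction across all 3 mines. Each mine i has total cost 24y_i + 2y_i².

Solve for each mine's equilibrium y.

A representative mine's profit is π_i = y_i(293 − Y) − 24y_i − 2y_i², with Y = y_i + Σ_{j≠i} y_j.
First-order condition: 269 − 6y_i − Σ_{j≠i} y_j = 0.
In a symmetric equilibrium every mine chooses the same y, so Σ_{j≠i} y_j = 2y. The condition becomes 269 − 8y = 0, giving y = 269/8 = 33.625.

33.625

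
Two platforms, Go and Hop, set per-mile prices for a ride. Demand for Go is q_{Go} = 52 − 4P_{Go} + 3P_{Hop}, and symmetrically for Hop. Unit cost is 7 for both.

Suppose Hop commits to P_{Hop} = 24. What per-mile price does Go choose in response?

Go's profit: π = (P_{Go} − 7)(52 − 4P_{Go} + 3P_{Hop}).
∂π/∂P_{Go} = 80 − 8P_{Go} + 3P_{Hop} = 0 ⇒ P_{Go} = 10 + 0.375P_{Hop}.
At P_{Hop} = 24: P_{Go} = 10 + 0.375·24 = 19.

19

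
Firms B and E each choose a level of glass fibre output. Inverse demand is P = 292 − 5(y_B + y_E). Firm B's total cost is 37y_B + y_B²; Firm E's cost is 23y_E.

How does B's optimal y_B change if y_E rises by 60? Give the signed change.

Firm B's profit: π = y_B(292 − 5(y_B + y_E)) − 37y_B − y_B².
∂π/∂y_B = 255 − 12y_B − 5y_E = 0, so y_B = 21.25 − (5/12)y_E.
The reaction-function slope is −5/12, so a 60-unit rise in y_E moves y_B by −5/12 × 60 = −25. B's best response falls — the actions are strategic substitutes.

-25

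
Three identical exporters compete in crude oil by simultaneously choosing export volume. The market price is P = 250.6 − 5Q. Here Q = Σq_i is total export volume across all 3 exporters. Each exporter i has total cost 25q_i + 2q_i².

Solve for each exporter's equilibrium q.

9.4

A representative exporter's profit is π_i = q_i(250.6 − 5Q) − 25q_i − 2q_i², with Q = q_i + Σ_{j≠i} q_j.
First-order condition: 225.6 − 14q_i − 5Σ_{j≠i} q_j = 0.
With identical exporters, set every q_j = q: then 225.6 − 14q − 10q = 0, i.e. q = 225.6/24 = 9.4.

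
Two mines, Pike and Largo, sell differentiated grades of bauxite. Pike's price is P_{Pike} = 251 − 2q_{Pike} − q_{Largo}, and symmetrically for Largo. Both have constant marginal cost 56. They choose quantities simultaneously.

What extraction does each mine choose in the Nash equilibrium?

Mine Pike's profit: π = q_{Pike}(251 − 2q_{Pike} − q_{Largo}) − 56q_{Pike}.
∂π/∂q_{Pike} = 195 − 4q_{Pike} − q_{Largo} = 0 ⇒ q_{Pike} = 48.75 − 0.25q_{Largo}.
The game is symmetric, so in equilibrium q_{Largo} = q_{Pike}: the reaction function gives 1.25q_{Pike} = 48.75, hence q_{Pike} = 39.

39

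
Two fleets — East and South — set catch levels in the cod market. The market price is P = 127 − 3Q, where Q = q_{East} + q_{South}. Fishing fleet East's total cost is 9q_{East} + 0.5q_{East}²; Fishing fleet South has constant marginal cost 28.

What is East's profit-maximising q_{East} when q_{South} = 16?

10

Fishing fleet East's profit: π = q_{East}(127 − 3(q_{East} + q_{South})) − 9q_{East} − 0.5q_{East}².
∂π/∂q_{East} = 118 − 7q_{East} − 3q_{South} = 0, so q_{East} = 118/7 − (3/7)q_{South}.
At q_{South} = 16: q_{East} = 118/7 − (3/7)·16 = 10.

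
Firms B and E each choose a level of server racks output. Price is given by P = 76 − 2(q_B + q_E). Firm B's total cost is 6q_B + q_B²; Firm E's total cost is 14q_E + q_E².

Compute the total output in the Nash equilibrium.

16.5

Firm B's profit: π = q_B(76 − 2(q_B + q_E)) − 6q_B − q_B².
∂π/∂q_B = 70 − 6q_B − 2q_E = 0, so q_B = 35/3 − (1/3)q_E.
By the same steps for E: q_E = 31/3 − (1/3)q_B.
Substituting the second reaction function into the first: q_B = 35/3 − (1/3)(31/3 − (1/3)q_B), which gives (8/9)q_B = 74/9 ⇒ q_B = 9.25.
Then q_E = 31/3 − (1/3)·9.25 = 7.25.
Total output: 9.25 + 7.25 = 16.5.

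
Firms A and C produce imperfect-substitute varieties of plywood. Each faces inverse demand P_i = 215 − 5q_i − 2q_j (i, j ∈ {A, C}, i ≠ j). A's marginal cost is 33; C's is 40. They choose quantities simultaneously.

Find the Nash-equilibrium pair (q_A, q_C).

15.3125, 14.4375

Firm A's profit: π = q_A(215 − 5q_A − 2q_C) − 33q_A.
∂π/∂q_A = 182 − 10q_A − 2q_C = 0 ⇒ q_A = 18.2 − 0.2q_C.
Similarly q_C = 17.5 − 0.2q_A.
Substituting the second reaction function into the first: q_A = 18.2 − 0.2(17.5 − 0.2q_A), which gives 0.96q_A = 14.7 ⇒ q_A = 15.3125.
Then q_C = 17.5 − 0.2·15.3125 = 14.4375.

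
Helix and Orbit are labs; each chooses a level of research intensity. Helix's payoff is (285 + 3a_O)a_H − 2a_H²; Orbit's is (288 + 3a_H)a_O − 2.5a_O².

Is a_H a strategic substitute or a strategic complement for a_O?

Expanding Helix's payoff: 285a_H + 3a_Oa_H − 2a_H².
∂π/∂a_H = 285 + 3a_O − 4a_H = 0, so a_H = 71.25 + 0.75a_O.
The best-response slope da_H/da_O = 0.75 > 0: the reaction function is upward-sloping, so the choices are strategic complements.

strategic complements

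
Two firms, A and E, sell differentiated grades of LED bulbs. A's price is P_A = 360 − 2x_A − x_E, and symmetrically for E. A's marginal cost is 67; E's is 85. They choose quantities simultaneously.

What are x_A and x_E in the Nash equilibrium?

Firm A's profit: π = x_A(360 − 2x_A − x_E) − 67x_A.
∂π/∂x_A = 293 − 4x_A − x_E = 0 ⇒ x_A = 73.25 − 0.25x_E.
Similarly x_E = 68.75 − 0.25x_A.
Solving the two reaction functions simultaneously: (1 − (−0.25)(−0.25))x_A = 73.25 − 0.25·68.75, so 0.9375x_A = 56.0625 and x_A = 59.8.
Then x_E = 68.75 − 0.25·59.8 = 53.8.

59.8, 53.8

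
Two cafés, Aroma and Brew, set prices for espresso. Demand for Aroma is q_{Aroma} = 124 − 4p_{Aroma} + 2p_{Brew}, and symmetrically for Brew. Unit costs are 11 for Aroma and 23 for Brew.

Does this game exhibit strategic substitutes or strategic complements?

Aroma's profit: π = (p_{Aroma} − 11)(124 − 4p_{Aroma} + 2p_{Brew}).
∂π/∂p_{Aroma} = 168 − 8p_{Aroma} + 2p_{Brew} = 0 ⇒ p_{Aroma} = 21 + 0.25p_{Brew}.
The best-response slope dp_{Aroma}/dp_{Brew} = 0.25 > 0: the reaction function is upward-sloping, so the choices are strategic complements.

strategic complements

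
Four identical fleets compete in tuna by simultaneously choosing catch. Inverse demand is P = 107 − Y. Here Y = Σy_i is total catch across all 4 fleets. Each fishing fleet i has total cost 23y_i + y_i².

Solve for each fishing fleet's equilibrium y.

A representative fishing fleet's profit is π_i = y_i(107 − Y) − 23y_i − y_i², with Y = y_i + Σ_{j≠i} y_j.
First-order condition: 84 − 4y_i − Σ_{j≠i} y_j = 0.
In a symmetric equilibrium every fishing fleet chooses the same y, so Σ_{j≠i} y_j = 3y. The condition becomes 84 − 7y = 0, giving y = 84/7 = 12.

12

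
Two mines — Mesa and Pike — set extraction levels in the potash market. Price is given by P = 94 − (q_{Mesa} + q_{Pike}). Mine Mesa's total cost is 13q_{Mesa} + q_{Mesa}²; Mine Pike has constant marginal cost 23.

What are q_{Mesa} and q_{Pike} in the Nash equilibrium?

13, 29

Mine Mesa's profit: π = q_{Mesa}(94 − (q_{Mesa} + q_{Pike})) − 13q_{Mesa} − q_{Mesa}².
∂π/∂q_{Mesa} = 81 − 4q_{Mesa} − q_{Pike} = 0, so q_{Mesa} = 20.25 − 0.25q_{Pike}.
For Pike: ∂π/∂q_{Pike} = 71 − 2q_{Pike} − q_{Mesa} = 0 ⇒ q_{Pike} = 35.5 − 0.5q_{Mesa}.
Plugging q_{Pike} into Mesa's best response: q_{Mesa} = 20.25 − 0.25(35.5 − 0.5q_{Mesa}) ⇒ 0.875q_{Mesa} = 11.375, so q_{Mesa} = 13.
Then q_{Pike} = 35.5 − 0.5·13 = 29.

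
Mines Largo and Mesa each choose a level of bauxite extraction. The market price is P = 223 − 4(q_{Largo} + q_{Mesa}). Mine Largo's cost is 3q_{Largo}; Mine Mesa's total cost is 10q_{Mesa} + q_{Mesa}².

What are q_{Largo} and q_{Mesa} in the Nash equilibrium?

21.0625, 12.875

Mine Largo's profit: π = q_{Largo}(223 − 4(q_{Largo} + q_{Mesa})) − 3q_{Largo}.
∂π/∂q_{Largo} = 220 − 8q_{Largo} − 4q_{Mesa} = 0, so q_{Largo} = 27.5 − 0.5q_{Mesa}.
For Mesa: ∂π/∂q_{Mesa} = 213 − 10q_{Mesa} − 4q_{Largo} = 0 ⇒ q_{Mesa} = 21.3 − 0.4q_{Largo}.
Substituting the second reaction function into the first: q_{Largo} = 27.5 − 0.5(21.3 − 0.4q_{Largo}), which gives 0.8q_{Largo} = 16.85 ⇒ q_{Largo} = 21.0625.
Then q_{Mesa} = 21.3 − 0.4·21.0625 = 12.875.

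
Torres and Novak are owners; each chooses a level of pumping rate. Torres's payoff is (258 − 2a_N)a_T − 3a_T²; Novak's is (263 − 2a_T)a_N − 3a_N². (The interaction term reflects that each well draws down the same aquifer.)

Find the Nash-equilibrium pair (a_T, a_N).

31.9375, 33.1875

Expanding Torres's payoff: 258a_T − 2a_Na_T − 3a_T².
∂π/∂a_T = 258 − 2a_N − 6a_T = 0, so a_T = 43 − (1/3)a_N.
Likewise for Novak: a_N = 263/6 − (1/3)a_T.
Plugging a_N into Torres's best response: a_T = 43 − (1/3)(263/6 − (1/3)a_T) ⇒ (8/9)a_T = 511/18, so a_T = 31.9375.
Then a_N = 263/6 − (1/3)·31.9375 = 33.1875.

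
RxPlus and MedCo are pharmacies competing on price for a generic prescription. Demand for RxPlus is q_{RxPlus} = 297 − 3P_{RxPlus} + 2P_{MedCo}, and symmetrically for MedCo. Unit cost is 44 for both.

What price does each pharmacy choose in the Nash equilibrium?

RxPlus's profit: π = (P_{RxPlus} − 44)(297 − 3P_{RxPlus} + 2P_{MedCo}).
∂π/∂P_{RxPlus} = 429 − 6P_{RxPlus} + 2P_{MedCo} = 0 ⇒ P_{RxPlus} = 71.5 + (1/3)P_{MedCo}.
By symmetry P_{MedCo} = P_{RxPlus}; substituting into the reaction function, (2/3)P_{RxPlus} = 71.5 and P_{RxPlus} = 107.25.

107.25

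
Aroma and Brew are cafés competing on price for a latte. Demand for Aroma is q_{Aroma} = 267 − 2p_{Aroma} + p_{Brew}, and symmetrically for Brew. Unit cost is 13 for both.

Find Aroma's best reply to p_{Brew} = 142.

108.75

Aroma's profit: π = (p_{Aroma} − 13)(267 − 2p_{Aroma} + p_{Brew}).
∂π/∂p_{Aroma} = 293 − 4p_{Aroma} + p_{Brew} = 0 ⇒ p_{Aroma} = 73.25 + 0.25p_{Brew}.
At p_{Brew} = 142: p_{Aroma} = 73.25 + 0.25·142 = 108.75.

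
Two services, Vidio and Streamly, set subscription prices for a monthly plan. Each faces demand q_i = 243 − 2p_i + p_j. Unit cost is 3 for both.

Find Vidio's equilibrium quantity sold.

160

Vidio's profit: π = (p_{Vidio} − 3)(243 − 2p_{Vidio} + p_{Streamly}).
∂π/∂p_{Vidio} = 249 − 4p_{Vidio} + p_{Streamly} = 0 ⇒ p_{Vidio} = 62.25 + 0.25p_{Streamly}.
The game is symmetric, so in equilibrium p_{Streamly} = p_{Vidio}: the reaction function gives 0.75p_{Vidio} = 62.25, hence p_{Vidio} = 83.
q_{Vidio} = 243 − 2·83 + 83 = 160.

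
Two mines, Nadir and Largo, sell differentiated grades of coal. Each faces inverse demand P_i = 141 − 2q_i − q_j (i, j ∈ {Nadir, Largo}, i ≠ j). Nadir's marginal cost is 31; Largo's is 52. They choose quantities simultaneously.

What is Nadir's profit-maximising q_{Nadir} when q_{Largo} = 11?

24.75

Mine Nadir's profit: π = q_{Nadir}(141 − 2q_{Nadir} − q_{Largo}) − 31q_{Nadir}.
∂π/∂q_{Nadir} = 110 − 4q_{Nadir} − q_{Largo} = 0 ⇒ q_{Nadir} = 27.5 − 0.25q_{Largo}.
At q_{Largo} = 11: q_{Nadir} = 27.5 − 0.25·11 = 24.75.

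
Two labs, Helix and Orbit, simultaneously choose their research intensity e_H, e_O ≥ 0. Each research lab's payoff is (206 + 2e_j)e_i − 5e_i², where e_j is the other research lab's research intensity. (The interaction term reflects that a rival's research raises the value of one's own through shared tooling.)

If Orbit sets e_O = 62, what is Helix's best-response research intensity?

33

Helix's payoff is (206 + 2e_O)e_H − 5e_H².
∂π/∂e_H = 206 + 2e_O − 10e_H = 0, so e_H = 20.6 + 0.2e_O.
At e_O = 62: e_H = 20.6 + 0.2·62 = 33.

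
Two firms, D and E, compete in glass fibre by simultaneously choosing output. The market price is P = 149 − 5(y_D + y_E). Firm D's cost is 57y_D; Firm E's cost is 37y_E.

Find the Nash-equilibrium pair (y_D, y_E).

4.8, 8.8

Firm D's profit: π = y_D(149 − 5(y_D + y_E)) − 57y_D.
∂π/∂y_D = 92 − 10y_D − 5y_E = 0, so y_D = 9.2 − 0.5y_E.
By the same steps for E: y_E = 11.2 − 0.5y_D.
Plugging y_E into D's best response: y_D = 9.2 − 0.5(11.2 − 0.5y_D) ⇒ 0.75y_D = 3.6, so y_D = 4.8.
Then y_E = 11.2 − 0.5·4.8 = 8.8.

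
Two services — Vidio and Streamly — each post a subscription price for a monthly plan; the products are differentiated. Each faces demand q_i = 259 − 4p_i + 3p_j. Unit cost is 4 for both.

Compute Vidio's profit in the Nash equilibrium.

10404

Vidio's profit: π = (p_{Vidio} − 4)(259 − 4p_{Vidio} + 3p_{Streamly}).
∂π/∂p_{Vidio} = 275 − 8p_{Vidio} + 3p_{Streamly} = 0 ⇒ p_{Vidio} = 34.375 + 0.375p_{Streamly}.
Setting p_{Vidio} = p_{Streamly} in the reaction function: p_{Vidio} = 34.375 + 0.375p_{Vidio}, so p_{Vidio} = 34.375 / 0.625 = 55.
q_{Vidio} = 259 − 4·55 + 3·55 = 204.
Profit = (55 − 4)·204 = 10404.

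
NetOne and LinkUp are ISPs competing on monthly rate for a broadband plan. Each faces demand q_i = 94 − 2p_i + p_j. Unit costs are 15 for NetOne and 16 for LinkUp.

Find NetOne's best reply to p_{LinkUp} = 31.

38.75

NetOne's profit: π = (p_{NetOne} − 15)(94 − 2p_{NetOne} + p_{LinkUp}).
∂π/∂p_{NetOne} = 124 − 4p_{NetOne} + p_{LinkUp} = 0 ⇒ p_{NetOne} = 31 + 0.25p_{LinkUp}.
At p_{LinkUp} = 31: p_{NetOne} = 31 + 0.25·31 = 38.75.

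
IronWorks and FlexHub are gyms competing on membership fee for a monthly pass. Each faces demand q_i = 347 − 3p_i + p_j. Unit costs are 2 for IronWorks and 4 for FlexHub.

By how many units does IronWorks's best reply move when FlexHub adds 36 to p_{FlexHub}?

IronWorks's profit: π = (p_{IronWorks} − 2)(347 − 3p_{IronWorks} + p_{FlexHub}).
∂π/∂p_{IronWorks} = 353 − 6p_{IronWorks} + p_{FlexHub} = 0 ⇒ p_{IronWorks} = 353/6 + (1/6)p_{FlexHub}.
The reaction-function slope is 1/6, so a 36-unit rise in p_{FlexHub} moves p_{IronWorks} by 1/6 × 36 = 6. IronWorks's best response rises — the actions are strategic complements.

6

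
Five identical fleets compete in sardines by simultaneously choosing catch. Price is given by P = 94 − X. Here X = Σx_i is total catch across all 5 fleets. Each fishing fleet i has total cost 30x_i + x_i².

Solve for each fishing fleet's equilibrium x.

A representative fishing fleet's profit is π_i = x_i(94 − X) − 30x_i − x_i², with X = x_i + Σ_{j≠i} x_j.
First-order condition: 64 − 4x_i − Σ_{j≠i} x_j = 0.
With identical fishing fleets, set every x_j = x: then 64 − 4x − 4x = 0, i.e. x = 64/8 = 8.

8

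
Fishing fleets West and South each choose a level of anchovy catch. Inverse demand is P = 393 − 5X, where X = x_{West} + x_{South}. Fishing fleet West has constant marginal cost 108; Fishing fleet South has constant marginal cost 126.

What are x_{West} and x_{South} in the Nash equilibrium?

Fishing fleet West's profit: π = x_{West}(393 − 5(x_{West} + x_{South})) − 108x_{West}.
∂π/∂x_{West} = 285 − 10x_{West} − 5x_{South} = 0, so x_{West} = 28.5 − 0.5x_{South}.
By the same steps for South: x_{South} = 26.7 − 0.5x_{West}.
Plugging x_{South} into West's best response: x_{West} = 28.5 − 0.5(26.7 − 0.5x_{West}) ⇒ 0.75x_{West} = 15.15, so x_{West} = 20.2.
Then x_{South} = 26.7 − 0.5·20.2 = 16.6.

20.2, 16.6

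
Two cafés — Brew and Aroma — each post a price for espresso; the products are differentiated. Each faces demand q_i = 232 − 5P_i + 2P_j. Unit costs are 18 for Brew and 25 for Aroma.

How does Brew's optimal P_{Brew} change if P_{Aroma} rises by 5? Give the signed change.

Brew's profit: π = (P_{Brew} − 18)(232 − 5P_{Brew} + 2P_{Aroma}).
∂π/∂P_{Brew} = 322 − 10P_{Brew} + 2P_{Aroma} = 0 ⇒ P_{Brew} = 32.2 + 0.2P_{Aroma}.
The reaction-function slope is 0.2, so a 5-unit rise in P_{Aroma} moves P_{Brew} by 0.2 × 5 = 1. Brew's best response rises — the actions are strategic complements.

1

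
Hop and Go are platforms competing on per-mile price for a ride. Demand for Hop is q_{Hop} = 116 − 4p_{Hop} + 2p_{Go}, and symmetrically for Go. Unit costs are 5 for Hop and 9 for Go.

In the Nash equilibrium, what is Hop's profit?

1324.96

Hop's profit: π = (p_{Hop} − 5)(116 − 4p_{Hop} + 2p_{Go}).
∂π/∂p_{Hop} = 136 − 8p_{Hop} + 2p_{Go} = 0 ⇒ p_{Hop} = 17 + 0.25p_{Go}.
Similarly p_{Go} = 19 + 0.25p_{Hop}.
Plugging p_{Go} into Hop's best response: p_{Hop} = 17 + 0.25(19 + 0.25p_{Hop}) ⇒ 0.9375p_{Hop} = 21.75, so p_{Hop} = 23.2.
Then p_{Go} = 19 + 0.25·23.2 = 24.8.
q_{Hop} = 116 − 4·23.2 + 2·24.8 = 72.8.
Profit = (23.2 − 5)·72.8 = 1324.96.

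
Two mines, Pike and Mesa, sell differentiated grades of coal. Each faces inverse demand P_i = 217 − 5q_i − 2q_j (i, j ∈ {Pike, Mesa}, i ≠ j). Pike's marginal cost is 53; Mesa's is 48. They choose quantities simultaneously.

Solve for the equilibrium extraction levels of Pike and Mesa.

13.5625, 14.1875

Mine Pike's profit: π = q_{Pike}(217 − 5q_{Pike} − 2q_{Mesa}) − 53q_{Pike}.
∂π/∂q_{Pike} = 164 − 10q_{Pike} − 2q_{Mesa} = 0 ⇒ q_{Pike} = 16.4 − 0.2q_{Mesa}.
Similarly q_{Mesa} = 16.9 − 0.2q_{Pike}.
Solving the two reaction functions simultaneously: (1 − (−0.2)(−0.2))q_{Pike} = 16.4 − 0.2·16.9, so 0.96q_{Pike} = 13.02 and q_{Pike} = 13.5625.
Then q_{Mesa} = 16.9 − 0.2·13.5625 = 14.1875.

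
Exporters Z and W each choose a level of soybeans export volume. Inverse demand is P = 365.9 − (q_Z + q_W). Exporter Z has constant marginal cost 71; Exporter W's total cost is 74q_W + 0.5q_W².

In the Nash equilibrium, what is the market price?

189.56

Exporter Z's profit: π = q_Z(365.9 − (q_Z + q_W)) − 71q_Z.
∂π/∂q_Z = 294.9 − 2q_Z − q_W = 0, so q_Z = 147.45 − 0.5q_W.
For W: ∂π/∂q_W = 291.9 − 3q_W − q_Z = 0 ⇒ q_W = 97.3 − (1/3)q_Z.
Plugging q_W into Z's best response: q_Z = 147.45 − 0.5(97.3 − (1/3)q_Z) ⇒ (5/6)q_Z = 98.8, so q_Z = 118.56.
Then q_W = 97.3 − (1/3)·118.56 = 57.78.
Equilibrium price: P = 365.9 − 176.34 = 189.56.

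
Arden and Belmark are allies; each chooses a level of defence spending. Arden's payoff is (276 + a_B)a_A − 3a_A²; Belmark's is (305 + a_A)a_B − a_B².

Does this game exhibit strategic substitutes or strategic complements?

Expanding Arden's payoff: 276a_A + a_Ba_A − 3a_A².
∂π/∂a_A = 276 + a_B − 6a_A = 0, so a_A = 46 + (1/6)a_B.
The best-response slope da_A/da_B = 1/6 > 0: the reaction function is upward-sloping, so the choices are strategic complements.

strategic complements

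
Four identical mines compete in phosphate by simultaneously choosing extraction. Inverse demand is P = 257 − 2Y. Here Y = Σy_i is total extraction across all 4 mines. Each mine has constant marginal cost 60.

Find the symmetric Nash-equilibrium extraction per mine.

A representative mine's profit is π_i = y_i(257 − 2Y) − 60y_i, with Y = y_i + Σ_{j≠i} y_j.
First-order condition: 197 − 4y_i − 2Σ_{j≠i} y_j = 0.
Imposing symmetry (y_j = y for all j) turns Σ_{j≠i} y_j into 3y, so 197 = 10y and y = 19.7.

19.7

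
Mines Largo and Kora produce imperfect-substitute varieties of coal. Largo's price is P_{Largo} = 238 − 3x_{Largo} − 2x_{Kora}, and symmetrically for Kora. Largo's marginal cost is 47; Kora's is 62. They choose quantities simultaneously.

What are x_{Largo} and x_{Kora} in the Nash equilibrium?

Mine Largo's profit: π = x_{Largo}(238 − 3x_{Largo} − 2x_{Kora}) − 47x_{Largo}.
∂π/∂x_{Largo} = 191 − 6x_{Largo} − 2x_{Kora} = 0 ⇒ x_{Largo} = 191/6 − (1/3)x_{Kora}.
Similarly x_{Kora} = 88/3 − (1/3)x_{Largo}.
Substituting the second reaction function into the first: x_{Largo} = 191/6 − (1/3)(88/3 − (1/3)x_{Largo}), which gives (8/9)x_{Largo} = 397/18 ⇒ x_{Largo} = 24.8125.
Then x_{Kora} = 88/3 − (1/3)·24.8125 = 21.0625.

24.8125, 21.0625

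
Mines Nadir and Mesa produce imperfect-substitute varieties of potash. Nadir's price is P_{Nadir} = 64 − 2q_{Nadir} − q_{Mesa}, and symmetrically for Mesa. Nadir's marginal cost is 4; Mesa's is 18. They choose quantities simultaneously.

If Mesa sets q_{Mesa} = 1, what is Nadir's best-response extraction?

14.75

Mine Nadir's profit: π = q_{Nadir}(64 − 2q_{Nadir} − q_{Mesa}) − 4q_{Nadir}.
∂π/∂q_{Nadir} = 60 − 4q_{Nadir} − q_{Mesa} = 0 ⇒ q_{Nadir} = 15 − 0.25q_{Mesa}.
At q_{Mesa} = 1: q_{Nadir} = 15 − 0.25·1 = 14.75.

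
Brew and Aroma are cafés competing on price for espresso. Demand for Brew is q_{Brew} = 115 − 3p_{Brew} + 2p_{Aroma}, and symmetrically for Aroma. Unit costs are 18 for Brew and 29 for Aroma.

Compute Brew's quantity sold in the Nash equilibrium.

78.9375

Brew's profit: π = (p_{Brew} − 18)(115 − 3p_{Brew} + 2p_{Aroma}).
∂π/∂p_{Brew} = 169 − 6p_{Brew} + 2p_{Aroma} = 0 ⇒ p_{Brew} = 169/6 + (1/3)p_{Aroma}.
Similarly p_{Aroma} = 101/3 + (1/3)p_{Brew}.
Solving the two reaction functions simultaneously: (1 − (1/3)(1/3))p_{Brew} = 169/6 + (1/3)·(101/3), so (8/9)p_{Brew} = 709/18 and p_{Brew} = 44.3125.
Then p_{Aroma} = 101/3 + (1/3)·44.3125 = 48.4375.
q_{Brew} = 115 − 3·44.3125 + 2·48.4375 = 78.9375.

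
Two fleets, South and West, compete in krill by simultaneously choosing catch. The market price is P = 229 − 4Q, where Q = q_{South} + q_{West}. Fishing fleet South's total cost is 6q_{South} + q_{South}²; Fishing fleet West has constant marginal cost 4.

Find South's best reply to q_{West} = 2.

21.5

Fishing fleet South's profit: π = q_{South}(229 − 4(q_{South} + q_{West})) − 6q_{South} − q_{South}².
∂π/∂q_{South} = 223 − 10q_{South} − 4q_{West} = 0, so q_{South} = 22.3 − 0.4q_{West}.
At q_{West} = 2: q_{South} = 22.3 − 0.4·2 = 21.5.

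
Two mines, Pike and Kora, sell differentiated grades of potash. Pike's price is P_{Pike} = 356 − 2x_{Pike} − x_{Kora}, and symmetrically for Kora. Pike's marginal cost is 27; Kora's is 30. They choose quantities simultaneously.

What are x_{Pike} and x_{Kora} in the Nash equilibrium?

Mine Pike's profit: π = x_{Pike}(356 − 2x_{Pike} − x_{Kora}) − 27x_{Pike}.
∂π/∂x_{Pike} = 329 − 4x_{Pike} − x_{Kora} = 0 ⇒ x_{Pike} = 82.25 − 0.25x_{Kora}.
Similarly x_{Kora} = 81.5 − 0.25x_{Pike}.
Solving the two reaction functions simultaneously: (1 − (−0.25)(−0.25))x_{Pike} = 82.25 − 0.25·81.5, so 0.9375x_{Pike} = 61.875 and x_{Pike} = 66.
Then x_{Kora} = 81.5 − 0.25·66 = 65.

66, 65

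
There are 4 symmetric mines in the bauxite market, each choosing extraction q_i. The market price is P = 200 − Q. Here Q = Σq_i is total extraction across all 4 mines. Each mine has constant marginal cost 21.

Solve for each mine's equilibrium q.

35.8

A representative mine's profit is π_i = q_i(200 − Q) − 21q_i, with Q = q_i + Σ_{j≠i} q_j.
First-order condition: 179 − 2q_i − Σ_{j≠i} q_j = 0.
With identical mines, set every q_j = q: then 179 − 2q − 3q = 0, i.e. q = 179/5 = 35.8.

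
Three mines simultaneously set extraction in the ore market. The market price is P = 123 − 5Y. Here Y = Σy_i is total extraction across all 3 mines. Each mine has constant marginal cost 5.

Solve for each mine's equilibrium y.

5.9

A representative mine's profit is π_i = y_i(123 − 5Y) − 5y_i, with Y = y_i + Σ_{j≠i} y_j.
First-order condition: 118 − 10y_i − 5Σ_{j≠i} y_j = 0.
In a symmetric equilibrium every mine chooses the same y, so Σ_{j≠i} y_j = 2y. The condition becomes 118 − 20y = 0, giving y = 118/20 = 5.9.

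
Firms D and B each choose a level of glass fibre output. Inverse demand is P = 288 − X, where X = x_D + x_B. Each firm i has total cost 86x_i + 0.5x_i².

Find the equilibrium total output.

Firm D's profit: π = x_D(288 − (x_D + x_B)) − 86x_D − 0.5x_D².
∂π/∂x_D = 202 − 3x_D − x_B = 0, so x_D = 202/3 − (1/3)x_B.
The game is symmetric, so in equilibrium x_B = x_D: the reaction function gives (4/3)x_D = 202/3, hence x_D = 50.5.
Total output: 50.5 + 50.5 = 101.

101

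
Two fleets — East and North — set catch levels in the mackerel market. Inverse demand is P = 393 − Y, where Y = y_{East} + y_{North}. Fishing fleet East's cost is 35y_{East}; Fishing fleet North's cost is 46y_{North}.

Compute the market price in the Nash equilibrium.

158

Fishing fleet East's profit: π = y_{East}(393 − (y_{East} + y_{North})) − 35y_{East}.
∂π/∂y_{East} = 358 − 2y_{East} − y_{North} = 0, so y_{East} = 179 − 0.5y_{North}.
By the same steps for North: y_{North} = 173.5 − 0.5y_{East}.
Solving the two reaction functions simultaneously: (1 − (−0.5)(−0.5))y_{East} = 179 − 0.5·173.5, so 0.75y_{East} = 92.25 and y_{East} = 123.
Then y_{North} = 173.5 − 0.5·123 = 112.
Equilibrium price: P = 393 − 235 = 158.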